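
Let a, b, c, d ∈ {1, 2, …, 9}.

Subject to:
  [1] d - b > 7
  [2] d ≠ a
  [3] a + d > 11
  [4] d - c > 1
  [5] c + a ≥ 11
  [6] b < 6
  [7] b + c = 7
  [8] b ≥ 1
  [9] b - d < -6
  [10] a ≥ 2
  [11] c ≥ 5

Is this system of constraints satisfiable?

Try a = 5, b = 1, c = 6, d = 9.
Check constraint 1: d - b = 8; constraint 3: a + d = 14. The remaining constraints are straightforward to verify.

Satisfiable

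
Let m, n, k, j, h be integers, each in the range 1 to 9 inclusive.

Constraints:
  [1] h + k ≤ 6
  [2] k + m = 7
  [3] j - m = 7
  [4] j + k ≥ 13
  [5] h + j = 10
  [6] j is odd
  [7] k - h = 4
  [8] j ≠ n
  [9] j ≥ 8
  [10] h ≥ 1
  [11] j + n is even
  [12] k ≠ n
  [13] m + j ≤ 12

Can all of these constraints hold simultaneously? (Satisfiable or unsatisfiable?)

Take m = 2, n = 1, k = 5, j = 9, h = 1. Then constraint 1: h + k = 6; constraint 2: k + m = 7, and every other listed constraint is also met.

Satisfiable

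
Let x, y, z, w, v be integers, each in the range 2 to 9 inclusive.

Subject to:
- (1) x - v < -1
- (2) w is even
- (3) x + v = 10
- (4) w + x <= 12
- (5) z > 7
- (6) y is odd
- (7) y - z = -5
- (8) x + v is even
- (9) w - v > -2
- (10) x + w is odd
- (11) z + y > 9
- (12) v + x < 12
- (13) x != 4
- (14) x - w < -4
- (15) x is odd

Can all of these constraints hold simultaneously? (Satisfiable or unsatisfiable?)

Satisfiable

The assignment x = 3, y = 3, z = 8, w = 8, v = 7 works:
  constraint 1 holds since x - v = -4.
  constraint 3 holds since x + v = 10.
The rest check out directly.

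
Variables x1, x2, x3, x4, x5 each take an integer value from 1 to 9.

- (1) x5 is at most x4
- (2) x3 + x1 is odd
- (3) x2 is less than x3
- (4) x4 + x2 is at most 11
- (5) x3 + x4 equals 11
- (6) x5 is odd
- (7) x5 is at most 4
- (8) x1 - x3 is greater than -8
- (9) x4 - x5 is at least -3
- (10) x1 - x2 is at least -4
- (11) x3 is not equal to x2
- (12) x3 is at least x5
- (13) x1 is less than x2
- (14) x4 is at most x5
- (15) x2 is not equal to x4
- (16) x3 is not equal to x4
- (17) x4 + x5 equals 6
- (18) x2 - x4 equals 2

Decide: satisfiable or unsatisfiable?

Setting (x1, x2, x3, x4, x5) = (3, 5, 8, 3, 3) satisfies everything: constraint 4: x4 + x2 = 8; constraint 5: x3 + x4 = 11; constraint 8: x1 - x3 = -5, and the others follow.

Satisfiable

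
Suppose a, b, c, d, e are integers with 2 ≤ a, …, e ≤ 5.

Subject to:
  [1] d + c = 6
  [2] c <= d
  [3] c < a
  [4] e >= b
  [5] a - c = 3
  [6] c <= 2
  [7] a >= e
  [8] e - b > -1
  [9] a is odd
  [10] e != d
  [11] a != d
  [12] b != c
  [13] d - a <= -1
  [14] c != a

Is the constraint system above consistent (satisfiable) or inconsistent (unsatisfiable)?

Satisfiable

The assignment a = 5, b = 4, c = 2, d = 4, e = 5 works:
  constraint 1 holds since d + c = 6.
  constraint 5 holds since a - c = 3.
  constraint 8 holds since e - b = 1.
The rest check out directly.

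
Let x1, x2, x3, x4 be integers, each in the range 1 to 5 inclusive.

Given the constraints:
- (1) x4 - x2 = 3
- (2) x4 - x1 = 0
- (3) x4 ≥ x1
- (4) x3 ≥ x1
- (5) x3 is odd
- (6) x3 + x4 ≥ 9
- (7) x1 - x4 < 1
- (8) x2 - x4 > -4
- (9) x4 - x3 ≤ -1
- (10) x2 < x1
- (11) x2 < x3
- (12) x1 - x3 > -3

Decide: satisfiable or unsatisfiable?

One satisfying assignment is x1 = 4, x2 = 1, x3 = 5, x4 = 4.
For the less obvious constraints — constraint 1: x4 - x2 = 3; constraint 2: x4 - x1 = 0; constraint 6: x3 + x4 = 9 — and the others hold by inspection.

Satisfiable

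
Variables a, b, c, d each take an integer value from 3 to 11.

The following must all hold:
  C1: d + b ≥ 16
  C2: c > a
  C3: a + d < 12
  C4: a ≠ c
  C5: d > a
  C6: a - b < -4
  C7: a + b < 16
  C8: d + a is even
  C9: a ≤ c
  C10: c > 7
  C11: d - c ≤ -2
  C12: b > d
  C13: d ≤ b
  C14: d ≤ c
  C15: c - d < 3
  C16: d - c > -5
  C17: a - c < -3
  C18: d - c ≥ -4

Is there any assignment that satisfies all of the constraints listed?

The assignment a = 3, b = 10, c = 9, d = 7 works:
  constraint 1 holds since d + b = 17.
  constraint 3 holds since a + d = 10.
The rest check out directly.

Satisfiable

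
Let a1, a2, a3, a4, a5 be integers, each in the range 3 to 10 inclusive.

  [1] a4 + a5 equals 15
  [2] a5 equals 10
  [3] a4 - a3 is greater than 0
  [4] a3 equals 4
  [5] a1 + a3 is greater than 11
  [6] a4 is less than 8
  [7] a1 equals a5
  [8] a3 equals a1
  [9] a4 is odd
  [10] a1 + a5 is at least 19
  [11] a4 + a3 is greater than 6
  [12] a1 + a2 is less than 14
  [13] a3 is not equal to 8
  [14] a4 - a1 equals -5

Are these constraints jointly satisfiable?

Unsatisfiable

Constraint 4 fixes a3 = 4 and constraint 2 fixes a5 = 10. Constraints 7 and 8 give a3 = a1 = a5, so a3 = a5. But 4 ≠ 10 — contradiction.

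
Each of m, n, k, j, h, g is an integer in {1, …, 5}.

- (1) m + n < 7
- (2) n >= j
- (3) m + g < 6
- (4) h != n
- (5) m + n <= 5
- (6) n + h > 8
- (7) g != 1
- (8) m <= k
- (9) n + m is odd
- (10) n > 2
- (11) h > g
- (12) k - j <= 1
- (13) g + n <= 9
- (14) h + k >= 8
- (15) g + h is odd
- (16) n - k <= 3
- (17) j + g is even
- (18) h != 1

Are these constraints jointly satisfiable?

Satisfiable

One satisfying assignment is m = 1, n = 4, k = 4, j = 4, h = 5, g = 2.
For the less obvious constraints — constraint 1: m + n = 5; constraint 3: m + g = 3 — and the others hold by inspection.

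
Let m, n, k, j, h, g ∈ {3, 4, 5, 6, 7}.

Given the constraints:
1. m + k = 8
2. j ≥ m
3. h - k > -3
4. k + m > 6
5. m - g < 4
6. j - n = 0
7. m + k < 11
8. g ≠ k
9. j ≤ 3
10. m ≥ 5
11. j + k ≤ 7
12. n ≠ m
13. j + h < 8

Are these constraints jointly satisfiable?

From constraints 2 and 10: j ≥ m and m ≥ 5, so j ≥ 5. From constraint 9: j ≤ 3. But 3 < 5, so no value of j works.

Unsatisfiable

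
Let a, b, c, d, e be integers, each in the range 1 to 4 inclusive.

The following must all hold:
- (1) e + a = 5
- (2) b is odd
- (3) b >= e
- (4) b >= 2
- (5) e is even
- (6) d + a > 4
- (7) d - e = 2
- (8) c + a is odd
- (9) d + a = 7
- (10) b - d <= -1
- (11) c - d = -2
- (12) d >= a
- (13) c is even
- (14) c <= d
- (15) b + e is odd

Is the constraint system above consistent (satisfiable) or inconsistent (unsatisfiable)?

Satisfiable

Setting (a, b, c, d, e) = (3, 3, 2, 4, 2) satisfies everything: constraint 1: e + a = 5; constraint 6: d + a = 7; constraint 7: d - e = 2, and the others follow.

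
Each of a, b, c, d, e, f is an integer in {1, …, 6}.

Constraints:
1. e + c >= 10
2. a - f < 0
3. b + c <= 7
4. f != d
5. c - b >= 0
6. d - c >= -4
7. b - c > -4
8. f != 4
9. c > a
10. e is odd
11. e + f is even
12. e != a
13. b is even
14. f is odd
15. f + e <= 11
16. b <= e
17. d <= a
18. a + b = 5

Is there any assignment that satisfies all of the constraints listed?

Setting (a, b, c, d, e, f) = (3, 2, 5, 3, 5, 5) satisfies everything: constraint 1: e + c = 10; constraint 2: a - f = -2, and the others follow.

Satisfiable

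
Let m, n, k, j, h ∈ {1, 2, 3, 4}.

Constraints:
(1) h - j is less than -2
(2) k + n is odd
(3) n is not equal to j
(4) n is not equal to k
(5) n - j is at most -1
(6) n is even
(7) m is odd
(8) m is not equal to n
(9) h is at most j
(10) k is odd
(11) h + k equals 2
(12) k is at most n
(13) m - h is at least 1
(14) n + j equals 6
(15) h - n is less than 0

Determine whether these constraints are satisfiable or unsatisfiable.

Satisfiable

Setting (m, n, k, j, h) = (3, 2, 1, 4, 1) satisfies everything: constraint 1: h - j = -3; constraint 5: n - j = -2, and the others follow.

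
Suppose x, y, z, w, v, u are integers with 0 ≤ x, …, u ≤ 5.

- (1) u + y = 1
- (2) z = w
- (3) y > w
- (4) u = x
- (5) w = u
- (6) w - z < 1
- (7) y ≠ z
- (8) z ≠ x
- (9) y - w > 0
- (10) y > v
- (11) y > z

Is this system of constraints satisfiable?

Unsatisfiable

From constraints 2, 4, and 5, z = w = u = x, so z = x. But constraint 8 says z ≠ x. Contradiction.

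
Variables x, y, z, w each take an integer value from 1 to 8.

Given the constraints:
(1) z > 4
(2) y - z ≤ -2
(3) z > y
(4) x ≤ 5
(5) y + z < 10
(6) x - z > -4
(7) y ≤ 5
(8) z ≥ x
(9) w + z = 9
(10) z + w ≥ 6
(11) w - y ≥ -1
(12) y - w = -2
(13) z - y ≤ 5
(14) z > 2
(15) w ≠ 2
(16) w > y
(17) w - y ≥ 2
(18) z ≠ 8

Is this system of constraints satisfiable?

Take x = 3, y = 1, z = 6, w = 3. Then constraint 2: y - z = -5; constraint 5: y + z = 7, and every other listed constraint is also met.

Satisfiable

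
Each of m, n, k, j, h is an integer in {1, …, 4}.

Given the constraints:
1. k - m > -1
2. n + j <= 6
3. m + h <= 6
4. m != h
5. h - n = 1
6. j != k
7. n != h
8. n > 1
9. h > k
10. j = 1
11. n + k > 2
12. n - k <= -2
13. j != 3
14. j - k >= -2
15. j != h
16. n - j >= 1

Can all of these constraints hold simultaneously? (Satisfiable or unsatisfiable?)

Constraints 12, 14, and 16 give k − n ≥ 2, n − j ≥ 1, j − k ≥ -2.
Adding all 3 inequalities: the left sides telescope to 0, and the right sides sum to 2 + 1 + (-2) = 1. So 0 ≥ 1, which is false.

Unsatisfiable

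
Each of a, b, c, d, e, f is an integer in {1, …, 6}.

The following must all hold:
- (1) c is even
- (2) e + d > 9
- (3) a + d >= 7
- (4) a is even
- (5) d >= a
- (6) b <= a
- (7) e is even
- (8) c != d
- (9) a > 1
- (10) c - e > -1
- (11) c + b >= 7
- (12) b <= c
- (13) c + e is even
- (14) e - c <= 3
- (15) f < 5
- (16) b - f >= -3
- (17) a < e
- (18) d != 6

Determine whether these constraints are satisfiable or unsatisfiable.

Satisfiable

Setting (a, b, c, d, e, f) = (4, 4, 6, 5, 6, 4) satisfies everything: constraint 2: e + d = 11; constraint 3: a + d = 9, and the others follow.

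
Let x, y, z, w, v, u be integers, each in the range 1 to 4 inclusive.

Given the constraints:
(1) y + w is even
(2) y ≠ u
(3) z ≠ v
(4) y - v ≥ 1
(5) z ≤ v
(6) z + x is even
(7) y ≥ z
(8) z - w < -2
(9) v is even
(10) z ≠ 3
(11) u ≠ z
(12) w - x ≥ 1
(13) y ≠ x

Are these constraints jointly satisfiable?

Satisfiable

Setting (x, y, z, w, v, u) = (1, 4, 1, 4, 2, 2) satisfies everything: constraint 4: y - v = 2; constraint 8: z - w = -3; constraint 12: w - x = 3, and the others follow.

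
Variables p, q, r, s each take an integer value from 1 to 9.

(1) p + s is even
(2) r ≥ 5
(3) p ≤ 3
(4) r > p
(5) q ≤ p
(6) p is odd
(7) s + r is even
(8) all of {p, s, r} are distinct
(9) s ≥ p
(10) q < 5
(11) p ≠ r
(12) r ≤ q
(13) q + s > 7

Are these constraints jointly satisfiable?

Unsatisfiable

From constraints 2 and 12: q ≥ r and r ≥ 5, so q ≥ 5. From constraints 3 and 5: q ≤ p and p ≤ 3, so q ≤ 3. But 3 < 5, so no value of q works.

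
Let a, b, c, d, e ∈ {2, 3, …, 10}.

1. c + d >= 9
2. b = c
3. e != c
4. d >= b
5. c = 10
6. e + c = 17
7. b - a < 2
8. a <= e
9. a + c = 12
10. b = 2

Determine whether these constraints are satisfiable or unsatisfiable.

Constraint 10 fixes b = 2 and constraint 5 fixes c = 10, but constraint 2 requires b = c. Since 2 ≠ 10, contradiction.

Unsatisfiable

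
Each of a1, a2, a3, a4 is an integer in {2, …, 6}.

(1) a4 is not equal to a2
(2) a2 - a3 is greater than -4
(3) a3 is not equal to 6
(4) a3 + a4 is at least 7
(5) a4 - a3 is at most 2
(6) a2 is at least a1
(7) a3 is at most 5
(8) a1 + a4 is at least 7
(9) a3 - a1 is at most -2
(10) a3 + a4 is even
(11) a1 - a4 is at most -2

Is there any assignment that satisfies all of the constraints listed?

Unsatisfiable

Constraints 5, 9, and 11 give a1 − a3 ≥ 2, a3 − a4 ≥ -2, a4 − a1 ≥ 2.
Adding all 3 inequalities: the left sides telescope to 0, and the right sides sum to 2 + (-2) + 2 = 2. So 0 ≥ 2, which is false.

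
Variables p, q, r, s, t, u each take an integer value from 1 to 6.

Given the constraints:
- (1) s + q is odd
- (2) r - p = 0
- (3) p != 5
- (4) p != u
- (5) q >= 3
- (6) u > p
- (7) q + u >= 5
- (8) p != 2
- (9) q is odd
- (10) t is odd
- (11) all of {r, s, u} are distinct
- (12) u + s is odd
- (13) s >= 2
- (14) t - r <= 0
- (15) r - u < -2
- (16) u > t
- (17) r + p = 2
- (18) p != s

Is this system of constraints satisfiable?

The assignment p = 1, q = 3, r = 1, s = 4, t = 1, u = 5 works:
  constraint 2 holds since r - p = 0.
  constraint 7 holds since q + u = 8.
The rest check out directly.

Satisfiable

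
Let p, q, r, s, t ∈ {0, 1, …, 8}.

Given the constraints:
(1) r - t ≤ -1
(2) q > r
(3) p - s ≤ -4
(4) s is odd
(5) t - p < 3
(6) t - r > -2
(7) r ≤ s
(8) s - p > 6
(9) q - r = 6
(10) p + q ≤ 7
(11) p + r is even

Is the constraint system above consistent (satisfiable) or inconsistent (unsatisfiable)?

One satisfying assignment is p = 0, q = 6, r = 0, s = 7, t = 1.
For the less obvious constraints — constraint 1: r - t = -1; constraint 3: p - s = -7 — and the others hold by inspection.

Satisfiable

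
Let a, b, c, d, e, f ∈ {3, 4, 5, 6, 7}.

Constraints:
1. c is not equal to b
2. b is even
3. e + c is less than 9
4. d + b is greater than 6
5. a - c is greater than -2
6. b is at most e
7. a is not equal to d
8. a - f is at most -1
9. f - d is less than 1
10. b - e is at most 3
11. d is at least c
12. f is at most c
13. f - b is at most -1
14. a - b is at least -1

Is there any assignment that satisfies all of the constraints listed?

Constraints 8, 13, and 14 give f − a ≥ 1, a − b ≥ -1, b − f ≥ 1.
Adding all 3 inequalities: the left sides telescope to 0, and the right sides sum to 1 + (-1) + 1 = 1. So 0 ≥ 1, which is false.

Unsatisfiable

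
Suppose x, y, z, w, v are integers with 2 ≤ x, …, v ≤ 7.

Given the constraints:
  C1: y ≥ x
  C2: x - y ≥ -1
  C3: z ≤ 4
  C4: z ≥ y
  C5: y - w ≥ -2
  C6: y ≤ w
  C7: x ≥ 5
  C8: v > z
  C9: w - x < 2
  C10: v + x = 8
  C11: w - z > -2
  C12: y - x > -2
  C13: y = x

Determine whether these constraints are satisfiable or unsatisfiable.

From constraints 1 and 7: y ≥ x and x ≥ 5, so y ≥ 5. From constraints 3 and 4: y ≤ z and z ≤ 4, so y ≤ 4. But 4 < 5, so no value of y works.

Unsatisfiable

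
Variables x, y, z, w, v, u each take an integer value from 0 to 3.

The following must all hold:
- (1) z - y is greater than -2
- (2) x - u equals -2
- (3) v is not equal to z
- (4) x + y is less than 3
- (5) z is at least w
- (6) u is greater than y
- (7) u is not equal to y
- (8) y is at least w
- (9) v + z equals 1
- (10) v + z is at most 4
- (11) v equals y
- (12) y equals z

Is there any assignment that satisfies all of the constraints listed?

Unsatisfiable

From constraints 11 and 12, v = y = z, so v = z. But constraint 3 says v ≠ z. Contradiction.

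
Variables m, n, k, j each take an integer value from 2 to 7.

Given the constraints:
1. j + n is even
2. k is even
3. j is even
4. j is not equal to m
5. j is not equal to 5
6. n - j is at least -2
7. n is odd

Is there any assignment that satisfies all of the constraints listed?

Constraint 3 makes j even and constraint 7 makes n odd, so j + n must be odd. Constraint 1 says j + n is even — contradiction.

Unsatisfiable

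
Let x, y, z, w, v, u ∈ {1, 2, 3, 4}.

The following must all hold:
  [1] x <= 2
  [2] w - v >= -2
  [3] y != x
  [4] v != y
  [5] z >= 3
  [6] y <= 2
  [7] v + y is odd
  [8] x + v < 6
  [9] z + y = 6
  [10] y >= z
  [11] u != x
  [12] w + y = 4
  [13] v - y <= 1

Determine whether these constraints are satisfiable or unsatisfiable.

From constraint 5: z ≥ 3. From constraints 6 and 10: z ≤ y and y ≤ 2, so z ≤ 2. But 2 < 3, so no value of z works.

Unsatisfiable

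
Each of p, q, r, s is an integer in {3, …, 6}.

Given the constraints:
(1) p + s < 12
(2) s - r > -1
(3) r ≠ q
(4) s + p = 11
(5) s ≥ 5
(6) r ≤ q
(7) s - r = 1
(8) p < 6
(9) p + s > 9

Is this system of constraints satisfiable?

Satisfiable

Take p = 5, q = 6, r = 5, s = 6. Then constraint 1: p + s = 11; constraint 2: s - r = 1, and every other listed constraint is also met.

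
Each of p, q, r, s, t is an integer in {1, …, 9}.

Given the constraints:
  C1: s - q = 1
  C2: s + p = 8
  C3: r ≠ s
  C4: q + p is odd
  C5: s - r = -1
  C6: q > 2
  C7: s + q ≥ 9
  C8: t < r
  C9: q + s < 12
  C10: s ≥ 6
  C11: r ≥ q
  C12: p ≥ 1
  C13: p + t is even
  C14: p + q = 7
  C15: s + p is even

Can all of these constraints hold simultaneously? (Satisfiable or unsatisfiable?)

Satisfiable

Take p = 2, q = 5, r = 7, s = 6, t = 6. Then constraint 1: s - q = 1; constraint 2: s + p = 8, and every other listed constraint is also met.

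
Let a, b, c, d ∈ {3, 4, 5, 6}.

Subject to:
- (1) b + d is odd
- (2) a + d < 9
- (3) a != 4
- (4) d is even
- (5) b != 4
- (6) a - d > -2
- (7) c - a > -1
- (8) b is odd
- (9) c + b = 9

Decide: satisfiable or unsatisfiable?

Try a = 3, b = 5, c = 4, d = 4.
Check constraint 2: a + d = 7; constraint 6: a - d = -1; constraint 7: c - a = 1. The remaining constraints are straightforward to verify.

Satisfiable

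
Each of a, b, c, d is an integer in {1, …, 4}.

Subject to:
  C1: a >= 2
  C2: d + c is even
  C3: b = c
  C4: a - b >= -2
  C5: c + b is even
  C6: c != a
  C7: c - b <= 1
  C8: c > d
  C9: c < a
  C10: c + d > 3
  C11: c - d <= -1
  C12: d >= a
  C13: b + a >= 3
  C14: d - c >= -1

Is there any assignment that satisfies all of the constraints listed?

Constraints 8, 9, and 12 give d < c, c < a, a ≤ d. Chaining: d < c < a ≤ d, which forces d < d — impossible.

Unsatisfiable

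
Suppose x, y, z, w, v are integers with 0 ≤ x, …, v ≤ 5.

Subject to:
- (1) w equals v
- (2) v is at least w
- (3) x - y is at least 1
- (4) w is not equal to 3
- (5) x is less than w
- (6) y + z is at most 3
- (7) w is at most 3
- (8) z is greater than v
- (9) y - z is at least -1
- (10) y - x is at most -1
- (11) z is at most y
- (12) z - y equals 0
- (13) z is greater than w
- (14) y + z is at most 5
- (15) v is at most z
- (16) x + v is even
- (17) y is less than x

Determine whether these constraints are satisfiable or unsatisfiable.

Constraints 2, 5, 8, 10, and 11 give z ≤ y, y < x, x < w, w ≤ v, v < z. Chaining: z ≤ y < x < w ≤ v < z, which forces z < z — impossible.

Unsatisfiable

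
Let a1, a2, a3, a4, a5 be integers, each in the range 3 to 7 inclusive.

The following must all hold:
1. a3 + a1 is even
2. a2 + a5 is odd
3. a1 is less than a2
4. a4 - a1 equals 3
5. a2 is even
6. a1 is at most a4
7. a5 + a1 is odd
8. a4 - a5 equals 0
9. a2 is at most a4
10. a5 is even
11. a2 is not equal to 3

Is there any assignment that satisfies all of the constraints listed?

Constraint 5 makes a2 even and constraint 10 makes a5 even, so a2 + a5 must be even. Constraint 2 says a2 + a5 is odd — contradiction.

Unsatisfiable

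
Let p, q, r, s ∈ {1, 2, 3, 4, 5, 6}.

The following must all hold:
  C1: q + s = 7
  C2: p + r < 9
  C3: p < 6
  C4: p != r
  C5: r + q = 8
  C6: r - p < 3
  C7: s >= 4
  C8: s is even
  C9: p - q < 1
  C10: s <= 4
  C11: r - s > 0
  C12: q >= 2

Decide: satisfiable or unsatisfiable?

One satisfying assignment is p = 3, q = 3, r = 5, s = 4.
For the less obvious constraints — constraint 1: q + s = 7; constraint 2: p + r = 8 — and the others hold by inspection.

Satisfiable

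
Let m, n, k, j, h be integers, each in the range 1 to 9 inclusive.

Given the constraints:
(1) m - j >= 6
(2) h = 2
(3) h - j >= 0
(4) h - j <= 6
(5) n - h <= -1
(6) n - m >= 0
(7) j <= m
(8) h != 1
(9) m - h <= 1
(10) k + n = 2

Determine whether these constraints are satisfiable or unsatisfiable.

Constraints 1, 4, 5, and 6 give m − j ≥ 6, j − h ≥ -6, h − n ≥ 1, n − m ≥ 0.
Adding all 4 inequalities: the left sides telescope to 0, and the right sides sum to 6 + (-6) + 1 + 0 = 1. So 0 ≥ 1, which is false.

Unsatisfiable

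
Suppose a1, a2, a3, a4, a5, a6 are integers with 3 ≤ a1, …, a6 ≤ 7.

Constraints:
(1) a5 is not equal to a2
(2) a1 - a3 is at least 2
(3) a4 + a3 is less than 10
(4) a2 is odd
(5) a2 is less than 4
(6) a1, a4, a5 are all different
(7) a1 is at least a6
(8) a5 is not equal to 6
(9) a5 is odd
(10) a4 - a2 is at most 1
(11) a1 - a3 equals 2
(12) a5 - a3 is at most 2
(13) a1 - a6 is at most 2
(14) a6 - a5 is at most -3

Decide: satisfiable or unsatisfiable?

Unsatisfiable

Constraints 2, 12, 13, and 14 give a6 − a1 ≥ -2, a1 − a3 ≥ 2, a3 − a5 ≥ -2, a5 − a6 ≥ 3.
Adding all 4 inequalities: the left sides telescope to 0, and the right sides sum to (-2) + 2 + (-2) + 3 = 1. So 0 ≥ 1, which is false.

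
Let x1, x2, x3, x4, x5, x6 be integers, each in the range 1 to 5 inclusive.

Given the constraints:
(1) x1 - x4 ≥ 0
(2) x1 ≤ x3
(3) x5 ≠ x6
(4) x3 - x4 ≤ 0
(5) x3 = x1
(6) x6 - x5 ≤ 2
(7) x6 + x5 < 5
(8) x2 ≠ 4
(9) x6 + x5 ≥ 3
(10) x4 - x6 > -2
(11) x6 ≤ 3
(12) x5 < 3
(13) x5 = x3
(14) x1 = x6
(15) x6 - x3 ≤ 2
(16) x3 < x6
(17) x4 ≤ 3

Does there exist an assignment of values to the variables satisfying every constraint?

Unsatisfiable

From constraints 5, 13, and 14, x5 = x3 = x1 = x6, so x5 = x6. But constraint 3 says x5 ≠ x6. Contradiction.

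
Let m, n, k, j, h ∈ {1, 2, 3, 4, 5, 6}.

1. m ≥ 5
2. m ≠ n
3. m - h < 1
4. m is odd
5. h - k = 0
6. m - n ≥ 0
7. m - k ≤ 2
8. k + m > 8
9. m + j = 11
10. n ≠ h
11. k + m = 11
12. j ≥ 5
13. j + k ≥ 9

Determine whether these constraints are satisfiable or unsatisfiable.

Setting (m, n, k, j, h) = (5, 2, 6, 6, 6) satisfies everything: constraint 3: m - h = -1; constraint 5: h - k = 0; constraint 6: m - n = 3, and the others follow.

Satisfiable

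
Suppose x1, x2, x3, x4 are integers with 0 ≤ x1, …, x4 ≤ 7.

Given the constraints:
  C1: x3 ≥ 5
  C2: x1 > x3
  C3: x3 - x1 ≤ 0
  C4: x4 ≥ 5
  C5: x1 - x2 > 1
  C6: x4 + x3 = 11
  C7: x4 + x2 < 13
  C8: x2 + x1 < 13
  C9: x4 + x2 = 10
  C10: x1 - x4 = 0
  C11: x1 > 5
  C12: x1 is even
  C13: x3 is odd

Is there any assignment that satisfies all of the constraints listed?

Setting (x1, x2, x3, x4) = (6, 4, 5, 6) satisfies everything: constraint 3: x3 - x1 = -1; constraint 5: x1 - x2 = 2, and the others follow.

Satisfiable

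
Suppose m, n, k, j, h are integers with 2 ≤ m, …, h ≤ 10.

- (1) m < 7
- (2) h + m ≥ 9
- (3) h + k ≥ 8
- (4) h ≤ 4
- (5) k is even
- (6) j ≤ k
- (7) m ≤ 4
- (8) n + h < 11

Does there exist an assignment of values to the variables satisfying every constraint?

From constraint 4: h ≤ 4. From constraint 7: m ≤ 4. Hence h + m ≤ 8. But constraint 2 requires h + m ≥ 9, and 9 > 8. Contradiction.

Unsatisfiable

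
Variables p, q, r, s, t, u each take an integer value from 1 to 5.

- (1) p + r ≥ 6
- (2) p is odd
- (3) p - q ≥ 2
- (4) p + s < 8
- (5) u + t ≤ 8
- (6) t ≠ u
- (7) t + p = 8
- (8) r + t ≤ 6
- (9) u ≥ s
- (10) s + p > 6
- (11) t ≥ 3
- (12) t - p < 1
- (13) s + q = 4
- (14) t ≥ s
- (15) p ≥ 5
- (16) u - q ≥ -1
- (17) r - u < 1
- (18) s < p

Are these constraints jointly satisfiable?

Satisfiable

Take p = 5, q = 2, r = 2, s = 2, t = 3, u = 2. Then constraint 1: p + r = 7; constraint 3: p - q = 3, and every other listed constraint is also met.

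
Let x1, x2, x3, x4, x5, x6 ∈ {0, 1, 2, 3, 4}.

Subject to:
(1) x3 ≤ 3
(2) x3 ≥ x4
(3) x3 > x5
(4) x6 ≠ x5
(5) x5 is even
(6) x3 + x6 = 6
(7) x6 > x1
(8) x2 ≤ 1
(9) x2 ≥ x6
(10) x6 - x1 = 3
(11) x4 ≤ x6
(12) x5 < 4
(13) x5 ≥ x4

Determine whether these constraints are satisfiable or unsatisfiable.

From constraint 1: x3 ≤ 3. From constraints 8 and 9: x6 ≤ x2 ≤ 1. Hence x3 + x6 ≤ 4. But constraint 6 requires x3 + x6 = 6, and 6 > 4. Contradiction.

Unsatisfiable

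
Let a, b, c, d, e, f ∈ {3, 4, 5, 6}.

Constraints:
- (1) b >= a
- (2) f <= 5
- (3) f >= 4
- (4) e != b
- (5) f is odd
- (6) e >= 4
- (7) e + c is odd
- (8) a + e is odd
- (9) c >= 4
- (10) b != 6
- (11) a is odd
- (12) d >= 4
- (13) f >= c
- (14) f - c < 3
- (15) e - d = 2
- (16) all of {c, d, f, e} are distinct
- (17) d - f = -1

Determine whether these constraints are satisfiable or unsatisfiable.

Constraints 3, 6, 9, and 12 confine each of c, d, f, e to the 3 values {4, …, 6} (the domain already gives each ≤ 6).
Constraint 16 requires all 4 of them to be distinct, but only 3 values are available — impossible by the pigeonhole principle.

Unsatisfiable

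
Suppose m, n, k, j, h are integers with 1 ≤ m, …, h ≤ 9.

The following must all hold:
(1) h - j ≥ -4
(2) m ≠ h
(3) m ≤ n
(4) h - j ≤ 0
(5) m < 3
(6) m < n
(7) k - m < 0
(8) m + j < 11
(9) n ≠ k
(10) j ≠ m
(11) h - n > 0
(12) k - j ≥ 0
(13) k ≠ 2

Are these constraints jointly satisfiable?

Unsatisfiable

Constraints 4, 6, 7, 11, and 12 give h ≤ j, j ≤ k, k < m, m < n, n < h. Chaining: h ≤ j ≤ k < m < n < h, which forces h < h — impossible.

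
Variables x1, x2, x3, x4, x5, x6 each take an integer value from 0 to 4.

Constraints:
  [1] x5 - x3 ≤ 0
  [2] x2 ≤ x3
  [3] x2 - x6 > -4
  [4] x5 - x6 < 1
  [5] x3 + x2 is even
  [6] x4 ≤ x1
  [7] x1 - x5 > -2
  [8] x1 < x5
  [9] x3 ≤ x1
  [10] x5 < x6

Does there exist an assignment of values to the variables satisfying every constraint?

Constraints 1, 8, and 9 give x5 ≤ x3, x3 ≤ x1, x1 < x5. Chaining: x5 ≤ x3 ≤ x1 < x5, which forces x5 < x5 — impossible.

Unsatisfiable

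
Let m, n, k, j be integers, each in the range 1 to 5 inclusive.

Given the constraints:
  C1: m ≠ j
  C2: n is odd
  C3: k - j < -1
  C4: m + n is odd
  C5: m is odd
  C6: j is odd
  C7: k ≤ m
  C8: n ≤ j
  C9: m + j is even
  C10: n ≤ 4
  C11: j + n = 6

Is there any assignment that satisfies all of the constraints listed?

Constraint 5 makes m odd and constraint 2 makes n odd, so m + n must be even. Constraint 4 says m + n is odd — contradiction.

Unsatisfiable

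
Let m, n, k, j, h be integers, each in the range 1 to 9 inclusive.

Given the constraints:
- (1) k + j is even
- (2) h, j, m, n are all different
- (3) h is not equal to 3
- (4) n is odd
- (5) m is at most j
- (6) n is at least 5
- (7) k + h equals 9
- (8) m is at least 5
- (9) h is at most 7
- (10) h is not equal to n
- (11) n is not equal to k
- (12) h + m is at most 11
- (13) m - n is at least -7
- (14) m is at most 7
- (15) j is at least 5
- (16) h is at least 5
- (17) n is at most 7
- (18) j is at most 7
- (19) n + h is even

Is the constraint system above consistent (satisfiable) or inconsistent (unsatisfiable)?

Unsatisfiable

Constraints 6, 8, 9, 14, 15, 16, 17, and 18 confine each of h, j, m, n to the 3 values {5, …, 7}.
Constraint 2 requires all 4 of them to be distinct, but only 3 values are available — impossible by the pigeonhole principle.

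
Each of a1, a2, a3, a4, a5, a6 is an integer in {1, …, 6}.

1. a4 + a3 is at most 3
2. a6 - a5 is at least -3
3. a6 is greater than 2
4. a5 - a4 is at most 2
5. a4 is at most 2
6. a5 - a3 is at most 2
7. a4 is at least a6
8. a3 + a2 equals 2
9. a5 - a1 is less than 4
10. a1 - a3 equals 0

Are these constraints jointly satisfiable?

From constraint 3: a6 ≥ 3. From constraints 5 and 7: a6 ≤ a4 and a4 ≤ 2, so a6 ≤ 2. But 2 < 3, so no value of a6 works.

Unsatisfiable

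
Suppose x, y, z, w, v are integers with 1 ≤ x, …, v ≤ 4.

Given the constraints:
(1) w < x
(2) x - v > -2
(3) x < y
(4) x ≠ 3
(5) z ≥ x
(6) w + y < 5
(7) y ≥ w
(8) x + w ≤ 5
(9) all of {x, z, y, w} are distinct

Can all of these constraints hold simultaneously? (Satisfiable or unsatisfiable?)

Satisfiable

Setting (x, y, z, w, v) = (2, 3, 4, 1, 2) satisfies everything: constraint 2: x - v = 0; constraint 6: w + y = 4; constraint 8: x + w = 3, and the others follow.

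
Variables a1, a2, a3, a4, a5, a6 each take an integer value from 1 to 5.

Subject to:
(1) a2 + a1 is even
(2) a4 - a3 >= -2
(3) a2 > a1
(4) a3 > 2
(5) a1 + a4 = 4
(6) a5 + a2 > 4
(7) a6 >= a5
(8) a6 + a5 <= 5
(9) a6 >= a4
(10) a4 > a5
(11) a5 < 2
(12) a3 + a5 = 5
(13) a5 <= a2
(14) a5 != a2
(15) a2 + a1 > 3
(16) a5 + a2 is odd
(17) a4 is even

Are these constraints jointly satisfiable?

Satisfiable

Take a1 = 2, a2 = 4, a3 = 4, a4 = 2, a5 = 1, a6 = 4. Then constraint 2: a4 - a3 = -2; constraint 5: a1 + a4 = 4, and every other listed constraint is also met.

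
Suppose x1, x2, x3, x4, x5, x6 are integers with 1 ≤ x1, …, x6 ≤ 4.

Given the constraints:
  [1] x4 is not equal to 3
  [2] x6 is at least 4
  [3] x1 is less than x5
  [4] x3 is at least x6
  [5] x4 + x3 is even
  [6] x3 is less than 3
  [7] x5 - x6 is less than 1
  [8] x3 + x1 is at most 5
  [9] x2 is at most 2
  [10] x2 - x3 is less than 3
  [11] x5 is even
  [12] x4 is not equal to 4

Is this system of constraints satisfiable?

Unsatisfiable

From constraints 2 and 4: x3 ≥ x6 and x6 ≥ 4, so x3 ≥ 4. From constraint 6: x3 ≤ 2. But 2 < 4, so no value of x3 works.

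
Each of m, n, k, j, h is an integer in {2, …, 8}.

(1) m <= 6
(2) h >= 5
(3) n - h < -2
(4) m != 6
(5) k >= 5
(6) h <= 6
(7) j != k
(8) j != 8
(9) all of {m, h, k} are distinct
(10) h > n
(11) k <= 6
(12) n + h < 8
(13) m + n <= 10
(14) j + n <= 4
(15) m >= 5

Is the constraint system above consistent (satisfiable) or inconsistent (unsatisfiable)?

Constraints 1, 2, 5, 6, 11, and 15 confine each of m, h, k to the 2 values {5, 6}.
Constraint 9 requires all 3 of them to be distinct, but only 2 values are available — impossible by the pigeonhole principle.

Unsatisfiable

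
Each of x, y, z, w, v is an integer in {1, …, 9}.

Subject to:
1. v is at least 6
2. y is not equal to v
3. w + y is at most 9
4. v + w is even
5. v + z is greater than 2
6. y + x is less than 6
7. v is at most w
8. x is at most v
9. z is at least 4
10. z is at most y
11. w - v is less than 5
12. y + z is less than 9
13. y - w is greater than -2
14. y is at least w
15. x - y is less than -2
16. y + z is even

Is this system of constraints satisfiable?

Unsatisfiable

From constraints 1 and 7: w ≥ v ≥ 6. From constraints 9 and 10: y ≥ z ≥ 4. Hence w + y ≥ 10. But constraint 3 requires w + y ≤ 9, and 9 < 10. Contradiction.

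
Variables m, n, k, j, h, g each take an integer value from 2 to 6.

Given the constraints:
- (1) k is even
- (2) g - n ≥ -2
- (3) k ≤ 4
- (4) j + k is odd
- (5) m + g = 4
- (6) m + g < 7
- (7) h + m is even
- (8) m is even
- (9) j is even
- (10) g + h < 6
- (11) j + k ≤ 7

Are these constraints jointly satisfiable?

Constraint 9 makes j even and constraint 1 makes k even, so j + k must be even. Constraint 4 says j + k is odd — contradiction.

Unsatisfiable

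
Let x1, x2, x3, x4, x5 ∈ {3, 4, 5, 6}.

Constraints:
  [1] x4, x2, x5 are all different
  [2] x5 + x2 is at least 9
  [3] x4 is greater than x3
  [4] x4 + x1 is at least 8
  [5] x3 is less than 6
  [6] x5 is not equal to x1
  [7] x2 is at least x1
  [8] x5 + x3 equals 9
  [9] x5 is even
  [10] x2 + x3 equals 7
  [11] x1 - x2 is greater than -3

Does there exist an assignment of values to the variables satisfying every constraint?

Satisfiable

Setting (x1, x2, x3, x4, x5) = (3, 4, 3, 5, 6) satisfies everything: constraint 2: x5 + x2 = 10; constraint 4: x4 + x1 = 8; constraint 8: x5 + x3 = 9, and the others follow.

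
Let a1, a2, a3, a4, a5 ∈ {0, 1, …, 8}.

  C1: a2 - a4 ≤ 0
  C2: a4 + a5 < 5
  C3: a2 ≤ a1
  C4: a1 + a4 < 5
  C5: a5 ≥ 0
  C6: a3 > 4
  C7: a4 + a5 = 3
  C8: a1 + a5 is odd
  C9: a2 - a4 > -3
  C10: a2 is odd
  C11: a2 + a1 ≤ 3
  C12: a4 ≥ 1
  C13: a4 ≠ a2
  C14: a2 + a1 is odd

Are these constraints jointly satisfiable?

Satisfiable

Take a1 = 2, a2 = 1, a3 = 5, a4 = 2, a5 = 1. Then constraint 1: a2 - a4 = -1; constraint 2: a4 + a5 = 3; constraint 4: a1 + a4 = 4, and every other listed constraint is also met.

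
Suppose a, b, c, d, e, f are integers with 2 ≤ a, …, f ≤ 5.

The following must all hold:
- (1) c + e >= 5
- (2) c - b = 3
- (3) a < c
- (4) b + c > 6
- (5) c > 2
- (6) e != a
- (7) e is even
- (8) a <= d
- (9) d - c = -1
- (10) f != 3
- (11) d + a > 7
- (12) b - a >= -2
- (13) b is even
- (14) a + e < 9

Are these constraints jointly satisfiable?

Satisfiable

The assignment a = 4, b = 2, c = 5, d = 4, e = 2, f = 2 works:
  constraint 1 holds since c + e = 7.
  constraint 2 holds since c - b = 3.
  constraint 4 holds since b + c = 7.
The rest check out directly.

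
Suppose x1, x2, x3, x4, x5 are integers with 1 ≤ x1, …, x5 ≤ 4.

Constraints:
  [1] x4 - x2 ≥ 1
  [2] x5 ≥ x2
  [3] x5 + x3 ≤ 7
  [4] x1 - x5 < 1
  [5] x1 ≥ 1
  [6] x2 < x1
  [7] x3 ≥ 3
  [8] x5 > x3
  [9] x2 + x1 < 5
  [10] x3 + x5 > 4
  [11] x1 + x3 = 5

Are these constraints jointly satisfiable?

Satisfiable

Try x1 = 2, x2 = 1, x3 = 3, x4 = 2, x5 = 4.
Check constraint 1: x4 - x2 = 1; constraint 3: x5 + x3 = 7; constraint 4: x1 - x5 = -2. The remaining constraints are straightforward to verify.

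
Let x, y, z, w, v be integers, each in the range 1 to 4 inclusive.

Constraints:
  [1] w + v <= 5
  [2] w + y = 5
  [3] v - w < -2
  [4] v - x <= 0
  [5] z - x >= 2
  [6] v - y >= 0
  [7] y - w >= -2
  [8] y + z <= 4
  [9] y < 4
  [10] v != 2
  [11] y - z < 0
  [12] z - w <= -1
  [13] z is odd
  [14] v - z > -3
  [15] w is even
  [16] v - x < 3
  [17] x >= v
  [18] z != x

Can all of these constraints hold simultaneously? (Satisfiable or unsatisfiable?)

Constraints 4, 5, 6, 7, and 12 give w − z ≥ 1, z − x ≥ 2, x − v ≥ 0, v − y ≥ 0, y − w ≥ -2.
Adding all 5 inequalities: the left sides telescope to 0, and the right sides sum to 1 + 2 + 0 + 0 + (-2) = 1. So 0 ≥ 1, which is false.

Unsatisfiable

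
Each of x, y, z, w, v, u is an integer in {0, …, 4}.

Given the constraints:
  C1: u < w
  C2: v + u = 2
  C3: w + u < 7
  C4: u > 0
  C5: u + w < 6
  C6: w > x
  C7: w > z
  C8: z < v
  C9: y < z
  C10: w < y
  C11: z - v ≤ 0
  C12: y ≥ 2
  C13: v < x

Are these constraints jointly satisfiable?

Constraints 6, 8, 9, 10, and 13 give w < y, y < z, z < v, v < x, x < w. Chaining: w < y < z < v < x < w, which forces w < w — impossible.

Unsatisfiable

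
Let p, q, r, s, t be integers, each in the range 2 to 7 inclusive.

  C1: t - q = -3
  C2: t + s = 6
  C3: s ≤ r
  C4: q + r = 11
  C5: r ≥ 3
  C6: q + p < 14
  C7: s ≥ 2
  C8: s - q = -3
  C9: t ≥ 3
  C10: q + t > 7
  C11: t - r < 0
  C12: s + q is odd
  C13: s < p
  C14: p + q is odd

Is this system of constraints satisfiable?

Satisfiable

Setting (p, q, r, s, t) = (5, 6, 5, 3, 3) satisfies everything: constraint 1: t - q = -3; constraint 2: t + s = 6, and the others follow.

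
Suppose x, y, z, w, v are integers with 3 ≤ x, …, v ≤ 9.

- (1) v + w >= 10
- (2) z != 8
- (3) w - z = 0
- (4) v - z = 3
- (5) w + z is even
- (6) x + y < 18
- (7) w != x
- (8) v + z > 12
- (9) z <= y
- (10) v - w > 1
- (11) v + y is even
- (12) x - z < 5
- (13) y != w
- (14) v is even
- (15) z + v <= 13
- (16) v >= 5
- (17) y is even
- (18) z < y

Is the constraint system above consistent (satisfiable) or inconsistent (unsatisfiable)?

One satisfying assignment is x = 8, y = 8, z = 5, w = 5, v = 8.
For the less obvious constraints — constraint 1: v + w = 13; constraint 3: w - z = 0 — and the others hold by inspection.

Satisfiable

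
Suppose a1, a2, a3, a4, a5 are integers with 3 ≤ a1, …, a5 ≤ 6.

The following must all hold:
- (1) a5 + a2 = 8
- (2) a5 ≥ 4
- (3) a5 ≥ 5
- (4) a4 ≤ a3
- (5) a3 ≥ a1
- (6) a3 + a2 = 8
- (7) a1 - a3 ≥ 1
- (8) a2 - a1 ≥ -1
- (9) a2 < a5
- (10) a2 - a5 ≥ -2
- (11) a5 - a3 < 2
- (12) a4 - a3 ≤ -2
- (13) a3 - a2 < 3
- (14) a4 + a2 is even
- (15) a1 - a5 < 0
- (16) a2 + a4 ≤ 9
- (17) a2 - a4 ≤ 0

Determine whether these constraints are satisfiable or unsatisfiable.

Unsatisfiable

Constraints 7, 8, 12, and 17 give a1 − a3 ≥ 1, a3 − a4 ≥ 2, a4 − a2 ≥ 0, a2 − a1 ≥ -1.
Adding all 4 inequalities: the left sides telescope to 0, and the right sides sum to 1 + 2 + 0 + (-1) = 2. So 0 ≥ 2, which is false.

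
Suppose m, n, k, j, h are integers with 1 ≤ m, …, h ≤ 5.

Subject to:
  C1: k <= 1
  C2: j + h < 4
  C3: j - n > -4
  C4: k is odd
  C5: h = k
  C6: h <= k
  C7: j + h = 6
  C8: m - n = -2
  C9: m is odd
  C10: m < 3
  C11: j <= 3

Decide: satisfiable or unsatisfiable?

From constraint 11: j ≤ 3. From constraints 1 and 6: h ≤ k ≤ 1. Hence j + h ≤ 4. But constraint 7 requires j + h = 6, and 6 > 4. Contradiction.

Unsatisfiable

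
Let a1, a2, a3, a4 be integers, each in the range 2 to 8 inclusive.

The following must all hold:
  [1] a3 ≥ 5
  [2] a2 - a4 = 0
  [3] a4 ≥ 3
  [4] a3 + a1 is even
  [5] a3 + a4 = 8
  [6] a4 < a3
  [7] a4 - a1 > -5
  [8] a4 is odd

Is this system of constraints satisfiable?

The assignment a1 = 5, a2 = 3, a3 = 5, a4 = 3 works:
  constraint 2 holds since a2 - a4 = 0.
  constraint 5 holds since a3 + a4 = 8.
  constraint 7 holds since a4 - a1 = -2.
The rest check out directly.

Satisfiable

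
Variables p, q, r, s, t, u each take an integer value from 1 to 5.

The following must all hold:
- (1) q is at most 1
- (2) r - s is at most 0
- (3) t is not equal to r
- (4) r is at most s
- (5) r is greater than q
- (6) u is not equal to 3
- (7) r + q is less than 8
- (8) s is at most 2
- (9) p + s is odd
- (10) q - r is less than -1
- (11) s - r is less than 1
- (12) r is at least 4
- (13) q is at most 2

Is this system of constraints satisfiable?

From constraints 4 and 12: s ≥ r and r ≥ 4, so s ≥ 4. From constraint 8: s ≤ 2. But 2 < 4, so no value of s works.

Unsatisfiable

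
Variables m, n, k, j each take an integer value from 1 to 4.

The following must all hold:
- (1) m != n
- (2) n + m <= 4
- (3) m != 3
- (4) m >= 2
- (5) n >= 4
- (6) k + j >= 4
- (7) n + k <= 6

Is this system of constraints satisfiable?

From constraint 5: n ≥ 4. From constraint 4: m ≥ 2. Hence n + m ≥ 6. But constraint 2 requires n + m ≤ 4, and 4 < 6. Contradiction.

Unsatisfiable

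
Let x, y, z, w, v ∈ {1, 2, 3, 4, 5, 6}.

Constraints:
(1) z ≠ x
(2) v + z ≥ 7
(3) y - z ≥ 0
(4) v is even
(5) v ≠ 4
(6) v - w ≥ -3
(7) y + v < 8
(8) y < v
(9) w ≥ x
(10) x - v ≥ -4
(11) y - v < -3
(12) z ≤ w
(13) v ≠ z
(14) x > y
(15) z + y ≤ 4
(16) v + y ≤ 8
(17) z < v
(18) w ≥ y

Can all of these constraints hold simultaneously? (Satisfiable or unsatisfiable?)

One satisfying assignment is x = 2, y = 1, z = 1, w = 6, v = 6.
For the less obvious constraints — constraint 2: v + z = 7; constraint 3: y - z = 0 — and the others hold by inspection.

Satisfiable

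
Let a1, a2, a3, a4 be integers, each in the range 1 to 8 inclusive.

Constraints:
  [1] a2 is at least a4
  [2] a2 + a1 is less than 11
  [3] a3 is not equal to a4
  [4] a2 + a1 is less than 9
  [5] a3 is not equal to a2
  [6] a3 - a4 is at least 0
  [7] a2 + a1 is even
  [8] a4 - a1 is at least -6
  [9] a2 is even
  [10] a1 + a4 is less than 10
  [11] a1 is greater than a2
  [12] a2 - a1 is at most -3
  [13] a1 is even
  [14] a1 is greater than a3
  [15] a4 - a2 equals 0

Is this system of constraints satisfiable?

One satisfying assignment is a1 = 6, a2 = 2, a3 = 3, a4 = 2.
For the less obvious constraints — constraint 2: a2 + a1 = 8; constraint 4: a2 + a1 = 8 — and the others hold by inspection.

Satisfiable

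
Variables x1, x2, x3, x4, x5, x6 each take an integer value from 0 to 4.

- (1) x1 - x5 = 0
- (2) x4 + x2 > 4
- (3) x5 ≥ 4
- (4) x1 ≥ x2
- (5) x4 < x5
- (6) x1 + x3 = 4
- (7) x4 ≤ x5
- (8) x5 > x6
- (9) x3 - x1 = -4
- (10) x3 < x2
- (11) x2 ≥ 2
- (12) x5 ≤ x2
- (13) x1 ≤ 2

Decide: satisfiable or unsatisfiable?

Unsatisfiable

From constraints 3 and 12: x2 ≥ x5 and x5 ≥ 4, so x2 ≥ 4. From constraints 4 and 13: x2 ≤ x1 and x1 ≤ 2, so x2 ≤ 2. But 2 < 4, so no value of x2 works.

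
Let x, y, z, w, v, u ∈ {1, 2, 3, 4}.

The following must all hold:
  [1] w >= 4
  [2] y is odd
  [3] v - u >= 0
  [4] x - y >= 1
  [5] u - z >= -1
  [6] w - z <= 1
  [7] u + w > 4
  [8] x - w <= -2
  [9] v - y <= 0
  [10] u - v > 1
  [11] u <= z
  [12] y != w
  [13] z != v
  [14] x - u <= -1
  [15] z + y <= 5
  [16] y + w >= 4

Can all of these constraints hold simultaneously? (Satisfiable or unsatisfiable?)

Unsatisfiable

Constraints 3, 4, 5, 6, 8, and 9 give w − x ≥ 2, x − y ≥ 1, y − v ≥ 0, v − u ≥ 0, u − z ≥ -1, z − w ≥ -1.
Adding all 6 inequalities: the left sides telescope to 0, and the right sides sum to 2 + 1 + 0 + 0 + (-1) + (-1) = 1. So 0 ≥ 1, which is false.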